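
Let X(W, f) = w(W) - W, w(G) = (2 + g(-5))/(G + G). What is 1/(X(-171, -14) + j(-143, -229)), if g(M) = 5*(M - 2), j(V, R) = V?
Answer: 114/3203 ≈ 0.035592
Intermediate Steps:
g(M) = -10 + 5*M (g(M) = 5*(-2 + M) = -10 + 5*M)
w(G) = -33/(2*G) (w(G) = (2 + (-10 + 5*(-5)))/(G + G) = (2 + (-10 - 25))/((2*G)) = (2 - 35)*(1/(2*G)) = -33/(2*G))
X(W, f) = -W - 33/(2*W) (X(W, f) = -33/(2*W) - W = -W - 33/(2*W))
1/(X(-171, -14) + j(-143, -229)) = 1/((-1*(-171) - 33/2/(-171)) - 143) = 1/((171 - 33/2*(-1/171)) - 143) = 1/((171 + 11/114) - 143) = 1/(19505/114 - 143) = 1/(3203/114) = 114/3203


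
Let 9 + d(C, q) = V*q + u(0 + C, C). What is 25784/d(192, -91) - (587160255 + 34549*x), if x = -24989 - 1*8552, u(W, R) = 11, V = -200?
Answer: 5202566222046/9101 ≈ 5.7165e+8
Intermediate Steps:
d(C, q) = 2 - 200*q (d(C, q) = -9 + (-200*q + 11) = -9 + (11 - 200*q) = 2 - 200*q)
x = -33541 (x = -24989 - 8552 = -33541)
25784/d(192, -91) - (587160255 + 34549*x) = 25784/(2 - 200*(-91)) - 34549/(1/(16995 - 33541)) = 25784/(2 + 18200) - 34549/(1/(-16546)) = 25784/18202 - 34549/(-1/16546) = 25784*(1/18202) - 34549*(-16546) = 12892/9101 + 571647754 = 5202566222046/9101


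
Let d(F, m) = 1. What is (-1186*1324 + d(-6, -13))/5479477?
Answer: -1570263/5479477 ≈ -0.28657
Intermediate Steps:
(-1186*1324 + d(-6, -13))/5479477 = (-1186*1324 + 1)/5479477 = (-1570264 + 1)*(1/5479477) = -1570263*1/5479477 = -1570263/5479477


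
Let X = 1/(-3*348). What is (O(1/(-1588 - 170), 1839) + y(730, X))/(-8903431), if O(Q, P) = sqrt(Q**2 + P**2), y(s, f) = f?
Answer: 1/9295181964 - sqrt(10452043293445)/15652231698 ≈ -0.00020655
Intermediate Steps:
X = -1/1044 (X = 1/(-1044) = -1/1044 ≈ -0.00095785)
O(Q, P) = sqrt(P**2 + Q**2)
(O(1/(-1588 - 170), 1839) + y(730, X))/(-8903431) = (sqrt(1839**2 + (1/(-1588 - 170))**2) - 1/1044)/(-8903431) = (sqrt(3381921 + (1/(-1758))**2) - 1/1044)*(-1/8903431) = (sqrt(3381921 + (-1/1758)**2) - 1/1044)*(-1/8903431) = (sqrt(3381921 + 1/3090564) - 1/1044)*(-1/8903431) = (sqrt(10452043293445/3090564) - 1/1044)*(-1/8903431) = (sqrt(10452043293445)/1758 - 1/1044)*(-1/8903431) = (-1/1044 + sqrt(10452043293445)/1758)*(-1/8903431) = 1/9295181964 - sqrt(10452043293445)/15652231698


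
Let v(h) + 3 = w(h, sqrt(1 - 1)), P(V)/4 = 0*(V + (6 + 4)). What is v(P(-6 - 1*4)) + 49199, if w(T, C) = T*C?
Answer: 49196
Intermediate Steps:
P(V) = 0 (P(V) = 4*(0*(V + (6 + 4))) = 4*(0*(V + 10)) = 4*(0*(10 + V)) = 4*0 = 0)
w(T, C) = C*T
v(h) = -3 (v(h) = -3 + sqrt(1 - 1)*h = -3 + sqrt(0)*h = -3 + 0*h = -3 + 0 = -3)
v(P(-6 - 1*4)) + 49199 = -3 + 49199 = 49196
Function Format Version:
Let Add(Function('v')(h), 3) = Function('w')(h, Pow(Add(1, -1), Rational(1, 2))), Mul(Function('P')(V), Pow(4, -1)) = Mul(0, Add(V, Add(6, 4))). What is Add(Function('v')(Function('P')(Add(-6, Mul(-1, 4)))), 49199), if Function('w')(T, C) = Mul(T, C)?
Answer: 49196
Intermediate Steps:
Function('P')(V) = 0 (Function('P')(V) = Mul(4, Mul(0, Add(V, Add(6, 4)))) = Mul(4, Mul(0, Add(V, 10))) = Mul(4, Mul(0, Add(10, V))) = Mul(4, 0) = 0)
Function('w')(T, C) = Mul(C, T)
Function('v')(h) = -3 (Function('v')(h) = Add(-3, Mul(Pow(Add(1, -1), Rational(1, 2)), h)) = Add(-3, Mul(Pow(0, Rational(1, 2)), h)) = Add(-3, Mul(0, h)) = Add(-3, 0) = -3)
Add(Function('v')(Function('P')(Add(-6, Mul(-1, 4)))), 49199) = Add(-3, 49199) = 49196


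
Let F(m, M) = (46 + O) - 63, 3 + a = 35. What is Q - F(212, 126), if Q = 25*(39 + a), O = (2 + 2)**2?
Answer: 1776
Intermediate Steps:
a = 32 (a = -3 + 35 = 32)
O = 16 (O = 4**2 = 16)
F(m, M) = -1 (F(m, M) = (46 + 16) - 63 = 62 - 63 = -1)
Q = 1775 (Q = 25*(39 + 32) = 25*71 = 1775)
Q - F(212, 126) = 1775 - 1*(-1) = 1775 + 1 = 1776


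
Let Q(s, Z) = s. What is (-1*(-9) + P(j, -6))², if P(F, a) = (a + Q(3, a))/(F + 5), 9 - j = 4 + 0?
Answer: 7569/100 ≈ 75.690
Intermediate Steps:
j = 5 (j = 9 - (4 + 0) = 9 - 1*4 = 9 - 4 = 5)
P(F, a) = (3 + a)/(5 + F) (P(F, a) = (a + 3)/(F + 5) = (3 + a)/(5 + F))
(-1*(-9) + P(j, -6))² = (-1*(-9) + (3 - 6)/(5 + 5))² = (9 - 3/10)² = (87/10)² = 7569/100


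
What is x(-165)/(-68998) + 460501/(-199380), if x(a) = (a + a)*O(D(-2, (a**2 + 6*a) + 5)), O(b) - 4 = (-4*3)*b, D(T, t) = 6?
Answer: -18123867599/6878410620 ≈ -2.6349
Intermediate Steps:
O(b) = 4 - 12*b (O(b) = 4 + (-4*3)*b = 4 - 12*b)
x(a) = -136*a (x(a) = (a + a)*(4 - 12*6) = (2*a)*(4 - 72) = (2*a)*(-68) = -136*a)
x(-165)/(-68998) + 460501/(-199380) = -136*(-165)/(-68998) + 460501/(-199380) = 22440*(-1/68998) + 460501*(-1/199380) = -11220/34499 - 460501/199380 = -18123867599/6878410620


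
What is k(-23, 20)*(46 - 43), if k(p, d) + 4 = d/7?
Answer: -24/7 ≈ -3.4286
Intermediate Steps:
k(p, d) = -4 + d/7
k(-23, 20)*(46 - 43) = (-4 + (⅐)*20)*(46 - 43) = (-4 + 20/7)*3 = -8/7*3 = -24/7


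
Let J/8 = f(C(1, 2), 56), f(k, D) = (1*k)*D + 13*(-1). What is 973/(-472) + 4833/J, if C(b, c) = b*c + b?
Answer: 33583/18290 ≈ 1.8361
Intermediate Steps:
C(b, c) = b + b*c
f(k, D) = -13 + D*k (f(k, D) = k*D - 13 = D*k - 13 = -13 + D*k)
J = 1240 (J = 8*(-13 + 56*(1*(1 + 2))) = 8*(-13 + 56*(1*3)) = 8*(-13 + 56*3) = 8*(-13 + 168) = 8*155 = 1240)
973/(-472) + 4833/J = 973/(-472) + 4833/1240 = 973*(-1/472) + 4833*(1/1240) = -973/472 + 4833/1240 = 33583/18290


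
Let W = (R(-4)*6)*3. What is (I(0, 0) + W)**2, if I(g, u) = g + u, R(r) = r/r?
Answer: 324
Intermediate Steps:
R(r) = 1
W = 18 (W = (1*6)*3 = 6*3 = 18)
(I(0, 0) + W)**2 = ((0 + 0) + 18)**2 = (0 + 18)**2 = 18**2 = 324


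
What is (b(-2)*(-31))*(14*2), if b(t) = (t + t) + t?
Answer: 5208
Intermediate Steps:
b(t) = 3*t (b(t) = 2*t + t = 3*t)
(b(-2)*(-31))*(14*2) = ((3*(-2))*(-31))*(14*2) = -6*(-31)*28 = 186*28 = 5208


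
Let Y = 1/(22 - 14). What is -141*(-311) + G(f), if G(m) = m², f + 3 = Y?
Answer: 2806993/64 ≈ 43859.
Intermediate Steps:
Y = ⅛ (Y = 1/8 = ⅛ ≈ 0.12500)
f = -23/8 (f = -3 + ⅛ = -23/8 ≈ -2.8750)
-141*(-311) + G(f) = -141*(-311) + (-23/8)² = 43851 + 529/64 = 2806993/64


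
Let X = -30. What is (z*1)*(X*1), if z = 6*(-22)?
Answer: 3960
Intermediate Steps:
z = -132
(z*1)*(X*1) = (-132*1)*(-30*1) = -132*(-30) = 3960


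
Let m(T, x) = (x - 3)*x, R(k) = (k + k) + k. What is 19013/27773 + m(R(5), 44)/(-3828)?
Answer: 515438/2416251 ≈ 0.21332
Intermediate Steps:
R(k) = 3*k (R(k) = 2*k + k = 3*k)
m(T, x) = x*(-3 + x) (m(T, x) = (-3 + x)*x = x*(-3 + x))
19013/27773 + m(R(5), 44)/(-3828) = 19013/27773 + (44*(-3 + 44))/(-3828) = 19013*(1/27773) + (44*41)*(-1/3828) = 19013/27773 + 1804*(-1/3828) = 19013/27773 - 41/87 = 515438/2416251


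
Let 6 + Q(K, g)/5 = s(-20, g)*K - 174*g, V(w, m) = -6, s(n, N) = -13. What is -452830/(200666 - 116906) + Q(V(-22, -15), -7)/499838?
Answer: -11290069477/2093321544 ≈ -5.3934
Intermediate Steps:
Q(K, g) = -30 - 870*g - 65*K (Q(K, g) = -30 + 5*(-13*K - 174*g) = -30 + 5*(-174*g - 13*K) = -30 + (-870*g - 65*K) = -30 - 870*g - 65*K)
-452830/(200666 - 116906) + Q(V(-22, -15), -7)/499838 = -452830/(200666 - 116906) + (-30 - 870*(-7) - 65*(-6))/499838 = -452830/83760 + (-30 + 6090 + 390)*(1/499838) = -452830*1/83760 + 6450*(1/499838) = -45283/8376 + 3225/249919 = -11290069477/2093321544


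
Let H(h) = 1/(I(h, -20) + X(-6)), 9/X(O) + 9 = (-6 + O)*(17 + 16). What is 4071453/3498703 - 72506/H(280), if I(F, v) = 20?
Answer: -228055403571097/157441635 ≈ -1.4485e+6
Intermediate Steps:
X(O) = 9/(-207 + 33*O) (X(O) = 9/(-9 + (-6 + O)*(17 + 16)) = 9/(-9 + (-6 + O)*33) = 9/(-9 + (-198 + 33*O)) = 9/(-207 + 33*O))
H(h) = 45/899 (H(h) = 1/(20 + 3/(-69 + 11*(-6))) = 1/(20 + 3/(-69 - 66)) = 1/(20 + 3/(-135)) = 1/(20 + 3*(-1/135)) = 1/(20 - 1/45) = 1/(899/45) = 45/899)
4071453/3498703 - 72506/H(280) = 4071453/3498703 - 72506/45/899 = 4071453*(1/3498703) - 72506*899/45 = 4071453/3498703 - 65182894/45 = -228055403571097/157441635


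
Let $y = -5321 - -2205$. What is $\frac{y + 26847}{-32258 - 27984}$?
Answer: $- \frac{23731}{60242} \approx -0.39393$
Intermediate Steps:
$y = -3116$ ($y = -5321 + 2205 = -3116$)
$\frac{y + 26847}{-32258 - 27984} = \frac{-3116 + 26847}{-32258 - 27984} = \frac{23731}{-60242} = 23731 \left(- \frac{1}{60242}\right) = - \frac{23731}{60242}$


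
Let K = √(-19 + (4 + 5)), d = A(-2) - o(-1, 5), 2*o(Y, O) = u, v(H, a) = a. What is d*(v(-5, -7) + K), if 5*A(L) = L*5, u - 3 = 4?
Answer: 77/2 - 11*I*√10/2 ≈ 38.5 - 17.393*I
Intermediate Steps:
u = 7 (u = 3 + 4 = 7)
A(L) = L (A(L) = (L*5)/5 = (5*L)/5 = L)
o(Y, O) = 7/2 (o(Y, O) = (½)*7 = 7/2)
d = -11/2 (d = -2 - 1*7/2 = -2 - 7/2 = -11/2 ≈ -5.5000)
K = I*√10 (K = √(-19 + 9) = √(-10) = I*√10 ≈ 3.1623*I)
d*(v(-5, -7) + K) = -11*(-7 + I*√10)/2 = 77/2 - 11*I*√10/2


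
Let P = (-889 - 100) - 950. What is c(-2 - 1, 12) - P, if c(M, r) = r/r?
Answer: 1940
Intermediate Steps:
c(M, r) = 1
P = -1939 (P = -989 - 950 = -1939)
c(-2 - 1, 12) - P = 1 - 1*(-1939) = 1 + 1939 = 1940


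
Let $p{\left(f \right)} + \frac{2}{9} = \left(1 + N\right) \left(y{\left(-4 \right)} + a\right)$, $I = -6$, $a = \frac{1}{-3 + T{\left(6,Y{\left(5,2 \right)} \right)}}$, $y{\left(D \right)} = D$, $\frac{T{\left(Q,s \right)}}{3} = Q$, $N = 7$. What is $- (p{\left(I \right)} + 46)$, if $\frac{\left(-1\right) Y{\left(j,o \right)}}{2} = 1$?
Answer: $- \frac{644}{45} \approx -14.311$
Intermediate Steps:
$Y{\left(j,o \right)} = -2$ ($Y{\left(j,o \right)} = \left(-2\right) 1 = -2$)
$T{\left(Q,s \right)} = 3 Q$
$a = \frac{1}{15}$ ($a = \frac{1}{-3 + 3 \cdot 6} = \frac{1}{-3 + 18} = \frac{1}{15} \approx 0.066667$)
$p{\left(f \right)} = - \frac{1426}{45}$ ($p{\left(f \right)} = - \frac{2}{9} + \left(1 + 7\right) \left(-4 + \frac{1}{15}\right) = - \frac{2}{9} + 8 \left(- \frac{59}{15}\right) = - \frac{2}{9} - \frac{472}{15} = - \frac{1426}{45}$)
$- (p{\left(I \right)} + 46) = - (- \frac{1426}{45} + 46) = \left(-1\right) \frac{644}{45} = - \frac{644}{45}$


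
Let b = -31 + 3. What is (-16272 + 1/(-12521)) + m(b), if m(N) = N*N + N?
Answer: -194275837/12521 ≈ -15516.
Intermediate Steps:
b = -28
m(N) = N + N² (m(N) = N² + N = N + N²)
(-16272 + 1/(-12521)) + m(b) = (-16272 + 1/(-12521)) - 28*(1 - 28) = (-16272 - 1/12521) - 28*(-27) = -203741713/12521 + 756 = -194275837/12521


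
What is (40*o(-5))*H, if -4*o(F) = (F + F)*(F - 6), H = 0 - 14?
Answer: 15400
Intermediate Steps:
H = -14
o(F) = -F*(-6 + F)/2 (o(F) = -(F + F)*(F - 6)/4 = -2*F*(-6 + F)/4 = -F*(-6 + F)/2)
(40*o(-5))*H = (40*((½)*(-5)*(6 - 1*(-5))))*(-14) = (40*((½)*(-5)*(6 + 5)))*(-14) = (40*((½)*(-5)*11))*(-14) = (40*(-55/2))*(-14) = -1100*(-14) = 15400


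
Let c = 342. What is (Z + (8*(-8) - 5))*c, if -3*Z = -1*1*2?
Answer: -23370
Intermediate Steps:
Z = 2/3 (Z = -(-1*1)*2/3 = -(-1)*2/3 = -1/3*(-2) = 2/3 ≈ 0.66667)
(Z + (8*(-8) - 5))*c = (2/3 + (8*(-8) - 5))*342 = (2/3 + (-64 - 5))*342 = (2/3 - 69)*342 = -205/3*342 = -23370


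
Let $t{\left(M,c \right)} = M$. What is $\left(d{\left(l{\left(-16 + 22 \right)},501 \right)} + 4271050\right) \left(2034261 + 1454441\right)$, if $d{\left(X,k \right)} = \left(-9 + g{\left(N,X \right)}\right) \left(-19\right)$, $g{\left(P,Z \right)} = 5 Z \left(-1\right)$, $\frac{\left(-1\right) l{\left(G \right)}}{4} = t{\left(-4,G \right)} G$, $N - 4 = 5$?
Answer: $14932834207382$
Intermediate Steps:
$N = 9$ ($N = 4 + 5 = 9$)
$l{\left(G \right)} = 16 G$ ($l{\left(G \right)} = - 4 \left(- 4 G\right) = 16 G$)
$g{\left(P,Z \right)} = - 5 Z$
$d{\left(X,k \right)} = 171 + 95 X$ ($d{\left(X,k \right)} = \left(-9 - 5 X\right) \left(-19\right) = 171 + 95 X$)
$\left(d{\left(l{\left(-16 + 22 \right)},501 \right)} + 4271050\right) \left(2034261 + 1454441\right) = \left(\left(171 + 95 \cdot 16 \left(-16 + 22\right)\right) + 4271050\right) \left(2034261 + 1454441\right) = \left(\left(171 + 95 \cdot 16 \cdot 6\right) + 4271050\right) 3488702 = \left(\left(171 + 95 \cdot 96\right) + 4271050\right) 3488702 = \left(\left(171 + 9120\right) + 4271050\right) 3488702 = \left(9291 + 4271050\right) 3488702 = 4280341 \cdot 3488702 = 14932834207382$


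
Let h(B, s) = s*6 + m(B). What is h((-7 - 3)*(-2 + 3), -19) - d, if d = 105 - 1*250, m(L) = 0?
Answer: 31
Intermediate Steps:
h(B, s) = 6*s (h(B, s) = s*6 + 0 = 6*s + 0 = 6*s)
d = -145 (d = 105 - 250 = -145)
h((-7 - 3)*(-2 + 3), -19) - d = 6*(-19) - 1*(-145) = -114 + 145 = 31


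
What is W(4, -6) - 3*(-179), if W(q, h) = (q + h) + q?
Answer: 539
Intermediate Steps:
W(q, h) = h + 2*q (W(q, h) = (h + q) + q = h + 2*q)
W(4, -6) - 3*(-179) = (-6 + 2*4) - 3*(-179) = (-6 + 8) + 537 = 2 + 537 = 539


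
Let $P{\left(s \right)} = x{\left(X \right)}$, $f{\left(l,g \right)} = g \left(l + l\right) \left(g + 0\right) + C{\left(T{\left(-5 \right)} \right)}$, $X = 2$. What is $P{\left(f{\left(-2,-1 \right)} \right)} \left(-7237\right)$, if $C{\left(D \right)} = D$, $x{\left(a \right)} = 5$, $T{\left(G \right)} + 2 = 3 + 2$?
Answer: $-36185$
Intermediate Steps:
$T{\left(G \right)} = 3$ ($T{\left(G \right)} = -2 + \left(3 + 2\right) = -2 + 5 = 3$)
$f{\left(l,g \right)} = 3 + 2 l g^{2}$ ($f{\left(l,g \right)} = g \left(l + l\right) \left(g + 0\right) + 3 = g 2 l g + 3 = g 2 g l + 3 = 2 l g^{2} + 3 = 3 + 2 l g^{2}$)
$P{\left(s \right)} = 5$
$P{\left(f{\left(-2,-1 \right)} \right)} \left(-7237\right) = 5 \left(-7237\right) = -36185$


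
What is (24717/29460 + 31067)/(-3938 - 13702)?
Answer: -101695393/57741600 ≈ -1.7612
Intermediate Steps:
(24717/29460 + 31067)/(-3938 - 13702) = (24717*(1/29460) + 31067)/(-17640) = (8239/9820 + 31067)*(-1/17640) = (305086179/9820)*(-1/17640) = -101695393/57741600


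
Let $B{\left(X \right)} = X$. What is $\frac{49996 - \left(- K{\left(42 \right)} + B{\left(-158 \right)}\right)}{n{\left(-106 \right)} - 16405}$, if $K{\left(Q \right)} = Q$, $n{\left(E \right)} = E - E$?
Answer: $- \frac{50196}{16405} \approx -3.0598$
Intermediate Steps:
$n{\left(E \right)} = 0$
$\frac{49996 - \left(- K{\left(42 \right)} + B{\left(-158 \right)}\right)}{n{\left(-106 \right)} - 16405} = \frac{49996 + \left(42 - -158\right)}{0 - 16405} = \frac{49996 + \left(42 + 158\right)}{-16405} = \left(49996 + 200\right) \left(- \frac{1}{16405}\right) = 50196 \left(- \frac{1}{16405}\right) = - \frac{50196}{16405}$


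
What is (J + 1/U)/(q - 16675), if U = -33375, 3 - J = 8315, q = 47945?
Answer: -277413001/1043636250 ≈ -0.26581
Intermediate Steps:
J = -8312 (J = 3 - 1*8315 = 3 - 8315 = -8312)
(J + 1/U)/(q - 16675) = (-8312 + 1/(-33375))/(47945 - 16675) = (-8312 - 1/33375)/31270 = -277413001/33375*1/31270 = -277413001/1043636250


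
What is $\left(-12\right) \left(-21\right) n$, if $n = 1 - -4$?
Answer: $1260$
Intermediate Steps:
$n = 5$ ($n = 1 + 4 = 5$)
$\left(-12\right) \left(-21\right) n = \left(-12\right) \left(-21\right) 5 = 252 \cdot 5 = 1260$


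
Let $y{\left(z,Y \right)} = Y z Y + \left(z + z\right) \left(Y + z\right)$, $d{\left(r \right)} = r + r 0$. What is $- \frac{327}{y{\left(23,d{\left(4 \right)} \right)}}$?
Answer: $- \frac{327}{1610} \approx -0.20311$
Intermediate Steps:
$d{\left(r \right)} = r$ ($d{\left(r \right)} = r + 0 = r$)
$y{\left(z,Y \right)} = z Y^{2} + 2 z \left(Y + z\right)$
$- \frac{327}{y{\left(23,d{\left(4 \right)} \right)}} = - \frac{327}{23 \left(4^{2} + 2 \cdot 4 + 2 \cdot 23\right)} = - \frac{327}{23 \left(16 + 8 + 46\right)} = - \frac{327}{23 \cdot 70} = - \frac{327}{1610}$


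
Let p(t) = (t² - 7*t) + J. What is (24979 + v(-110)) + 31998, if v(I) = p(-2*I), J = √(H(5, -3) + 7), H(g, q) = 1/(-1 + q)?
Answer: 103837 + 3*√3/2 ≈ 1.0384e+5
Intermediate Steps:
J = 3*√3/2 (J = √(1/(-1 - 3) + 7) = √(1/(-4) + 7) = √(-¼ + 7) = √(27/4) = 3*√3/2 ≈ 2.5981)
p(t) = t² - 7*t + 3*√3/2 (p(t) = (t² - 7*t) + 3*√3/2 = t² - 7*t + 3*√3/2)
v(I) = 4*I² + 14*I + 3*√3/2 (v(I) = (-2*I)² - (-14)*I + 3*√3/2 = 4*I² + 14*I + 3*√3/2)
(24979 + v(-110)) + 31998 = (24979 + (4*(-110)² + 14*(-110) + 3*√3/2)) + 31998 = (24979 + (4*12100 - 1540 + 3*√3/2)) + 31998 = (24979 + (48400 - 1540 + 3*√3/2)) + 31998 = (24979 + (46860 + 3*√3/2)) + 31998 = (71839 + 3*√3/2) + 31998 = 103837 + 3*√3/2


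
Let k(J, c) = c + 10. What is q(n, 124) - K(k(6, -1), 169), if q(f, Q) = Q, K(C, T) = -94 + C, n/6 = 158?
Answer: 209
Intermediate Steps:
n = 948 (n = 6*158 = 948)
k(J, c) = 10 + c
q(n, 124) - K(k(6, -1), 169) = 124 - (-94 + (10 - 1)) = 124 - (-94 + 9) = 124 - 1*(-85) = 124 + 85 = 209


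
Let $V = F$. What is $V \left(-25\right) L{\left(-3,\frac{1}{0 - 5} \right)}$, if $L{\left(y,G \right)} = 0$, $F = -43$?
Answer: $0$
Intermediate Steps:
$V = -43$
$V \left(-25\right) L{\left(-3,\frac{1}{0 - 5} \right)} = \left(-43\right) \left(-25\right) 0 = 1075 \cdot 0 = 0$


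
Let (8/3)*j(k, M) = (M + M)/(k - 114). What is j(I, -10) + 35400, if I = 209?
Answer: 1345197/38 ≈ 35400.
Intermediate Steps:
j(k, M) = 3*M/(4*(-114 + k)) (j(k, M) = 3*((M + M)/(k - 114))/8 = 3*((2*M)/(-114 + k))/8 = 3*(2*M/(-114 + k))/8 = 3*M/(4*(-114 + k)))
j(I, -10) + 35400 = (¾)*(-10)/(-114 + 209) + 35400 = (¾)*(-10)/95 + 35400 = (¾)*(-10)*(1/95) + 35400 = -3/38 + 35400 = 1345197/38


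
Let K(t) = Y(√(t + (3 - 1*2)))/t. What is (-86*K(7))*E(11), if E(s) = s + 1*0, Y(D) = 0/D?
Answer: 0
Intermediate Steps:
Y(D) = 0
E(s) = s (E(s) = s + 0 = s)
K(t) = 0 (K(t) = 0/t = 0)
(-86*K(7))*E(11) = -86*0*11 = 0*11 = 0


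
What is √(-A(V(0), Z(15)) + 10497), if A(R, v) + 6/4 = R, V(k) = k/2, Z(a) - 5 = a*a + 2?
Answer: 3*√4666/2 ≈ 102.46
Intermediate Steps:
Z(a) = 7 + a² (Z(a) = 5 + (a*a + 2) = 5 + (a² + 2) = 5 + (2 + a²) = 7 + a²)
V(k) = k/2 (V(k) = k*(½) = k/2)
A(R, v) = -3/2 + R
√(-A(V(0), Z(15)) + 10497) = √(-(-3/2 + (½)*0) + 10497) = √(-(-3/2 + 0) + 10497) = √(-1*(-3/2) + 10497) = √(3/2 + 10497) = √(20997/2) = 3*√4666/2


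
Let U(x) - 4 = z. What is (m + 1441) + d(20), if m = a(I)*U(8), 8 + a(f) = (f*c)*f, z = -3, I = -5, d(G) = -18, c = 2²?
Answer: 1515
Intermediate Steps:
c = 4
U(x) = 1 (U(x) = 4 - 3 = 1)
a(f) = -8 + 4*f² (a(f) = -8 + (f*4)*f = -8 + (4*f)*f = -8 + 4*f²)
m = 92 (m = (-8 + 4*(-5)²)*1 = (-8 + 4*25)*1 = (-8 + 100)*1 = 92*1 = 92)
(m + 1441) + d(20) = (92 + 1441) - 18 = 1533 - 18 = 1515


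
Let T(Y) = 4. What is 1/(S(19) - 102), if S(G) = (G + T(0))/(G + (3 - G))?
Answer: -3/283 ≈ -0.010601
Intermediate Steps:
S(G) = 4/3 + G/3 (S(G) = (G + 4)/(G + (3 - G)) = (4 + G)/3 = (4 + G)*(⅓) = 4/3 + G/3)
1/(S(19) - 102) = 1/((4/3 + (⅓)*19) - 102) = 1/((4/3 + 19/3) - 102) = 1/(23/3 - 102) = 1/(-283/3) = -3/283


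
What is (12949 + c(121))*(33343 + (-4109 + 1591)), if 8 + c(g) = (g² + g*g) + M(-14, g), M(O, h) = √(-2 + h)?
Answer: 1301523975 + 30825*√119 ≈ 1.3019e+9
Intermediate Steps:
c(g) = -8 + √(-2 + g) + 2*g² (c(g) = -8 + ((g² + g*g) + √(-2 + g)) = -8 + ((g² + g²) + √(-2 + g)) = -8 + (2*g² + √(-2 + g)) = -8 + (√(-2 + g) + 2*g²) = -8 + √(-2 + g) + 2*g²)
(12949 + c(121))*(33343 + (-4109 + 1591)) = (12949 + (-8 + √(-2 + 121) + 2*121²))*(33343 + (-4109 + 1591)) = (12949 + (-8 + √119 + 2*14641))*(33343 - 2518) = (12949 + (-8 + √119 + 29282))*30825 = (12949 + (29274 + √119))*30825 = (42223 + √119)*30825 = 1301523975 + 30825*√119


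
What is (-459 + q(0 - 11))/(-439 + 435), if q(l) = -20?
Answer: 479/4 ≈ 119.75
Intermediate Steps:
(-459 + q(0 - 11))/(-439 + 435) = (-459 - 20)/(-439 + 435) = -479/(-4) = -479*(-¼) = 479/4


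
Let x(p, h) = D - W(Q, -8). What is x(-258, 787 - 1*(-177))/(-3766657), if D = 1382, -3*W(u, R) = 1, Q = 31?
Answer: -4147/11299971 ≈ -0.00036699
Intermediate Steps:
W(u, R) = -1/3 (W(u, R) = -1/3*1 = -1/3)
x(p, h) = 4147/3 (x(p, h) = 1382 - 1*(-1/3) = 1382 + 1/3 = 4147/3)
x(-258, 787 - 1*(-177))/(-3766657) = (4147/3)/(-3766657) = (4147/3)*(-1/3766657) = -4147/11299971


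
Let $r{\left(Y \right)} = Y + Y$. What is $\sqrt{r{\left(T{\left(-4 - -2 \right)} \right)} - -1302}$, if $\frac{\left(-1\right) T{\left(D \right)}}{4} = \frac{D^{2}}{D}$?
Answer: $\sqrt{1318} \approx 36.304$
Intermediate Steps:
$T{\left(D \right)} = - 4 D$ ($T{\left(D \right)} = - 4 \frac{D^{2}}{D} = - 4 D$)
$r{\left(Y \right)} = 2 Y$
$\sqrt{r{\left(T{\left(-4 - -2 \right)} \right)} - -1302} = \sqrt{2 \left(- 4 \left(-4 - -2\right)\right) - -1302} = \sqrt{2 \left(- 4 \left(-4 + 2\right)\right) + 1302} = \sqrt{2 \left(\left(-4\right) \left(-2\right)\right) + 1302} = \sqrt{2 \cdot 8 + 1302} = \sqrt{16 + 1302} = \sqrt{1318}$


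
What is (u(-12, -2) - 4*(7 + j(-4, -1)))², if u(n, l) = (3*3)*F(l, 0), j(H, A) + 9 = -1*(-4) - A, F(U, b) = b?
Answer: 144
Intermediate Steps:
j(H, A) = -5 - A (j(H, A) = -9 + (-1*(-4) - A) = -9 + (4 - A) = -5 - A)
u(n, l) = 0 (u(n, l) = (3*3)*0 = 9*0 = 0)
(u(-12, -2) - 4*(7 + j(-4, -1)))² = (0 - 4*(7 + (-5 - 1*(-1))))² = (0 - 4*(7 + (-5 + 1)))² = (0 - 4*(7 - 4))² = (0 - 4*3)² = (0 - 12)² = (-12)² = 144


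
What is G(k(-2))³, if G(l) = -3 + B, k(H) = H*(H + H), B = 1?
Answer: -8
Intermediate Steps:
k(H) = 2*H² (k(H) = H*(2*H) = 2*H²)
G(l) = -2 (G(l) = -3 + 1 = -2)
G(k(-2))³ = (-2)³ = -8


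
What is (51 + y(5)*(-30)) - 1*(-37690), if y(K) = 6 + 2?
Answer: 37501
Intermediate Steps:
y(K) = 8
(51 + y(5)*(-30)) - 1*(-37690) = (51 + 8*(-30)) - 1*(-37690) = (51 - 240) + 37690 = -189 + 37690 = 37501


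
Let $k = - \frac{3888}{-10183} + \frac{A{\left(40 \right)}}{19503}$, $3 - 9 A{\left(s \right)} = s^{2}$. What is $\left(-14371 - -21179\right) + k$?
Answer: $\frac{12169227117053}{1787391441} \approx 6808.4$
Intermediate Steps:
$A{\left(s \right)} = \frac{1}{3} - \frac{s^{2}}{9}$
$k = \frac{666186725}{1787391441}$ ($k = - \frac{3888}{-10183} + \frac{\frac{1}{3} - \frac{40^{2}}{9}}{19503} = \left(-3888\right) \left(- \frac{1}{10183}\right) + \left(\frac{1}{3} - \frac{1600}{9}\right) \frac{1}{19503} = \frac{3888}{10183} + \left(\frac{1}{3} - \frac{1600}{9}\right) \frac{1}{19503} = \frac{3888}{10183} - \frac{1597}{175527} = \frac{666186725}{1787391441} \approx 0.37271$)
$\left(-14371 - -21179\right) + k = \left(-14371 - -21179\right) + \frac{666186725}{1787391441} = \left(-14371 + 21179\right) + \frac{666186725}{1787391441} = 6808 + \frac{666186725}{1787391441} = \frac{12169227117053}{1787391441}$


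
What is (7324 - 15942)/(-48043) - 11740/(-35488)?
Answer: 217465101/426237496 ≈ 0.51020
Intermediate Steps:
(7324 - 15942)/(-48043) - 11740/(-35488) = -8618*(-1/48043) - 11740*(-1/35488) = 8618/48043 + 2935/8872 = 217465101/426237496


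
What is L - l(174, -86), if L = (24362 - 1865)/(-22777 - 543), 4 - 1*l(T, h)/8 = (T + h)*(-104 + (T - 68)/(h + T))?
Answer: -1688390497/23320 ≈ -72401.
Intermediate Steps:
l(T, h) = 32 - 8*(-104 + (-68 + T)/(T + h))*(T + h) (l(T, h) = 32 - 8*(T + h)*(-104 + (T - 68)/(h + T)) = 32 - 8*(T + h)*(-104 + (-68 + T)/(T + h)) = 32 - 8*(-104 + (-68 + T)/(T + h))*(T + h))
L = -22497/23320 (L = 22497/(-23320) = 22497*(-1/23320) = -22497/23320 ≈ -0.96471)
L - l(174, -86) = -22497/23320 - (576 + 824*174 + 832*(-86)) = -22497/23320 - (576 + 143376 - 71552) = -22497/23320 - 1*72400 = -22497/23320 - 72400 = -1688390497/23320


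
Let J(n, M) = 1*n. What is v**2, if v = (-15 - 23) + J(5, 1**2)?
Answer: 1089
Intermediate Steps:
J(n, M) = n
v = -33 (v = (-15 - 23) + 5 = -38 + 5 = -33)
v**2 = (-33)**2 = 1089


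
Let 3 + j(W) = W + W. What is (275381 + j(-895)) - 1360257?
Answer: -1086669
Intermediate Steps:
j(W) = -3 + 2*W (j(W) = -3 + (W + W) = -3 + 2*W)
(275381 + j(-895)) - 1360257 = (275381 + (-3 + 2*(-895))) - 1360257 = (275381 + (-3 - 1790)) - 1360257 = (275381 - 1793) - 1360257 = 273588 - 1360257 = -1086669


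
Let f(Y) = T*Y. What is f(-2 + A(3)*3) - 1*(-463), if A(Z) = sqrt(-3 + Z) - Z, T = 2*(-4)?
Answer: 551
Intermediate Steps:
T = -8
f(Y) = -8*Y
f(-2 + A(3)*3) - 1*(-463) = -8*(-2 + (sqrt(-3 + 3) - 1*3)*3) - 1*(-463) = -8*(-2 + (sqrt(0) - 3)*3) + 463 = -8*(-2 + (0 - 3)*3) + 463 = -8*(-2 - 3*3) + 463 = -8*(-2 - 9) + 463 = -8*(-11) + 463 = 88 + 463 = 551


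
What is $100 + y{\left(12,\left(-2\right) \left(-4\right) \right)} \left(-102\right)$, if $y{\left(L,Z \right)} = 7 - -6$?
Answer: $-1226$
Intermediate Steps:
$y{\left(L,Z \right)} = 13$ ($y{\left(L,Z \right)} = 7 + 6 = 13$)
$100 + y{\left(12,\left(-2\right) \left(-4\right) \right)} \left(-102\right) = 100 + 13 \left(-102\right) = 100 - 1326 = -1226$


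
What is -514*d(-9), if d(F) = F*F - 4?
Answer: -39578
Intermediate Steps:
d(F) = -4 + F² (d(F) = F² - 4 = -4 + F²)
-514*d(-9) = -514*(-4 + (-9)²) = -514*(-4 + 81) = -514*77 = -39578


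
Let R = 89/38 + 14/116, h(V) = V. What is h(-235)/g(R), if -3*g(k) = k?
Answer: 388455/1357 ≈ 286.26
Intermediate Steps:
R = 1357/551 (R = 89*(1/38) + 14*(1/116) = 89/38 + 7/58 = 1357/551 ≈ 2.4628)
g(k) = -k/3
h(-235)/g(R) = -235/((-⅓*1357/551)) = -235/(-1357/1653) = -235*(-1653/1357) = 388455/1357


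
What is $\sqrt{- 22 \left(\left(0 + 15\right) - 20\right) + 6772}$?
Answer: $\sqrt{6882} \approx 82.958$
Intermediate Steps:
$\sqrt{- 22 \left(\left(0 + 15\right) - 20\right) + 6772} = \sqrt{- 22 \left(15 - 20\right) + 6772} = \sqrt{\left(-22\right) \left(-5\right) + 6772} = \sqrt{110 + 6772} = \sqrt{6882}$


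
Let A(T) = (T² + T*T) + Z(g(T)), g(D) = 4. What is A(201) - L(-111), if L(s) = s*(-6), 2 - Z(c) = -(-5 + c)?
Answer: 80137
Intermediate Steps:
Z(c) = -3 + c (Z(c) = 2 - (-1)*(-5 + c) = 2 - (5 - c) = 2 + (-5 + c) = -3 + c)
L(s) = -6*s
A(T) = 1 + 2*T² (A(T) = (T² + T*T) + (-3 + 4) = (T² + T²) + 1 = 2*T² + 1 = 1 + 2*T²)
A(201) - L(-111) = (1 + 2*201²) - (-6)*(-111) = (1 + 2*40401) - 1*666 = (1 + 80802) - 666 = 80803 - 666 = 80137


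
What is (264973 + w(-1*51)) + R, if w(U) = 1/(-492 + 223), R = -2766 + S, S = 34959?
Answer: 79937653/269 ≈ 2.9717e+5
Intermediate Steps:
R = 32193 (R = -2766 + 34959 = 32193)
w(U) = -1/269 (w(U) = 1/(-269) = -1/269)
(264973 + w(-1*51)) + R = (264973 - 1/269) + 32193 = 71277736/269 + 32193 = 79937653/269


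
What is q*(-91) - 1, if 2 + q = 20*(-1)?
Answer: 2001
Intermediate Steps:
q = -22 (q = -2 + 20*(-1) = -2 - 20 = -22)
q*(-91) - 1 = -22*(-91) - 1 = 2002 - 1 = 2001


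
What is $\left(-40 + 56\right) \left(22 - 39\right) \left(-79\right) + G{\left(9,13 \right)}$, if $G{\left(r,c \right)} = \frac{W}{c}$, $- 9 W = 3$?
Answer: $\frac{838031}{39} \approx 21488.0$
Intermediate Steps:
$W = - \frac{1}{3}$ ($W = \left(- \frac{1}{9}\right) 3 = - \frac{1}{3} \approx -0.33333$)
$G{\left(r,c \right)} = - \frac{1}{3 c}$
$\left(-40 + 56\right) \left(22 - 39\right) \left(-79\right) + G{\left(9,13 \right)} = \left(-40 + 56\right) \left(22 - 39\right) \left(-79\right) - \frac{1}{3 \cdot 13} = 16 \left(-17\right) \left(-79\right) - \frac{1}{39} = \left(-272\right) \left(-79\right) - \frac{1}{39} = 21488 - \frac{1}{39} = \frac{838031}{39}$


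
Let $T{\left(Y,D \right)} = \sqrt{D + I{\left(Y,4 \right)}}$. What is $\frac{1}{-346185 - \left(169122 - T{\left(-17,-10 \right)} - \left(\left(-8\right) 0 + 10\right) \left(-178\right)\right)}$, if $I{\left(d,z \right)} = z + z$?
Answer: $- \frac{517087}{267378965571} - \frac{i \sqrt{2}}{267378965571} \approx -1.9339 \cdot 10^{-6} - 5.2892 \cdot 10^{-12} i$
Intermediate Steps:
$I{\left(d,z \right)} = 2 z$
$T{\left(Y,D \right)} = \sqrt{8 + D}$ ($T{\left(Y,D \right)} = \sqrt{D + 2 \cdot 4} = \sqrt{D + 8} = \sqrt{8 + D}$)
$\frac{1}{-346185 - \left(169122 - T{\left(-17,-10 \right)} - \left(\left(-8\right) 0 + 10\right) \left(-178\right)\right)} = \frac{1}{-346185 - \left(169122 - \sqrt{8 - 10} - \left(\left(-8\right) 0 + 10\right) \left(-178\right)\right)} = \frac{1}{-346185 - \left(169122 - i \sqrt{2} - \left(0 + 10\right) \left(-178\right)\right)} = \frac{1}{-346185 - \left(170902 - i \sqrt{2}\right)} = \frac{1}{-517087 + i \sqrt{2}}$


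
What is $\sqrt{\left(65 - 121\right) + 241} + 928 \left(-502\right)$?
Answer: $-465856 + \sqrt{185} \approx -4.6584 \cdot 10^{5}$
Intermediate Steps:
$\sqrt{\left(65 - 121\right) + 241} + 928 \left(-502\right) = \sqrt{\left(65 - 121\right) + 241} - 465856 = \sqrt{-56 + 241} - 465856 = \sqrt{185} - 465856 = -465856 + \sqrt{185}$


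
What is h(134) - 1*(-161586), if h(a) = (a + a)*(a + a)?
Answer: 233410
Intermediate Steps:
h(a) = 4*a² (h(a) = (2*a)*(2*a) = 4*a²)
h(134) - 1*(-161586) = 4*134² - 1*(-161586) = 4*17956 + 161586 = 71824 + 161586 = 233410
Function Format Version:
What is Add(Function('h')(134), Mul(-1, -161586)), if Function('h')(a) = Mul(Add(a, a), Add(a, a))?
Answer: 233410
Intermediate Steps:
Function('h')(a) = Mul(4, Pow(a, 2)) (Function('h')(a) = Mul(Mul(2, a), Mul(2, a)) = Mul(4, Pow(a, 2)))
Add(Function('h')(134), Mul(-1, -161586)) = Add(Mul(4, Pow(134, 2)), Mul(-1, -161586)) = Add(Mul(4, 17956), 161586) = Add(71824, 161586) = 233410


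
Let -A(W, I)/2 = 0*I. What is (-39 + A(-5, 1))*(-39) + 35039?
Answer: 36560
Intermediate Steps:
A(W, I) = 0 (A(W, I) = -0*I = -2*0 = 0)
(-39 + A(-5, 1))*(-39) + 35039 = (-39 + 0)*(-39) + 35039 = -39*(-39) + 35039 = 1521 + 35039 = 36560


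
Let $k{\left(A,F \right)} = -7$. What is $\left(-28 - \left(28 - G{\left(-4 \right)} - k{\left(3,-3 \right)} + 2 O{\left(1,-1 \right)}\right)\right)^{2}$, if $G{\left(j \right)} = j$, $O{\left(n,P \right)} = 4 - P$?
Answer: $5929$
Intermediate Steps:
$\left(-28 - \left(28 - G{\left(-4 \right)} - k{\left(3,-3 \right)} + 2 O{\left(1,-1 \right)}\right)\right)^{2} = \left(-28 - \left(39 + 2 \left(4 - -1\right)\right)\right)^{2} = \left(-28 - \left(39 + 2 \left(4 + 1\right)\right)\right)^{2} = \left(-28 - 49\right)^{2} = \left(-77\right)^{2} = 5929$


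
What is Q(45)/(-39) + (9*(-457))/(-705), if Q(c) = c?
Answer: 14298/3055 ≈ 4.6802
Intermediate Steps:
Q(45)/(-39) + (9*(-457))/(-705) = 45/(-39) + (9*(-457))/(-705) = 45*(-1/39) - 4113*(-1/705) = -15/13 + 1371/235 = 14298/3055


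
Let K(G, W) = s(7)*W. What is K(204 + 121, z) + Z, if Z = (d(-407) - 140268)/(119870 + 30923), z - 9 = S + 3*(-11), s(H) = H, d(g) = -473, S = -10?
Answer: -36029475/150793 ≈ -238.93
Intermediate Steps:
z = -34 (z = 9 + (-10 + 3*(-11)) = 9 + (-10 - 33) = 9 - 43 = -34)
K(G, W) = 7*W
Z = -140741/150793 (Z = (-473 - 140268)/(119870 + 30923) = -140741/150793 ≈ -0.93334)
K(204 + 121, z) + Z = 7*(-34) - 140741/150793 = -238 - 140741/150793 = -36029475/150793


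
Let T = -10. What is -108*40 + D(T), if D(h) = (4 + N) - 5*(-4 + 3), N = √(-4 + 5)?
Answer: -4310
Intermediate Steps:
N = 1 (N = √1 = 1)
D(h) = 10 (D(h) = (4 + 1) - 5*(-4 + 3) = 5 - 5*(-1) = 5 + 5 = 10)
-108*40 + D(T) = -108*40 + 10 = -4320 + 10 = -4310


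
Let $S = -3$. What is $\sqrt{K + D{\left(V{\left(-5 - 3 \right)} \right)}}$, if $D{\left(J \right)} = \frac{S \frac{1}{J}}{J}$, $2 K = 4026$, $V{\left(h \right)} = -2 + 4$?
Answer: $\frac{\sqrt{8049}}{2} \approx 44.858$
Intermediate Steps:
$V{\left(h \right)} = 2$
$K = 2013$ ($K = \frac{1}{2} \cdot 4026 = 2013$)
$D{\left(J \right)} = - \frac{3}{J^{2}}$ ($D{\left(J \right)} = \frac{\left(-3\right) \frac{1}{J}}{J} = - \frac{3}{J^{2}}$)
$\sqrt{K + D{\left(V{\left(-5 - 3 \right)} \right)}} = \sqrt{2013 - \frac{3}{4}} = \sqrt{\frac{8049}{4}} = \frac{\sqrt{8049}}{2}$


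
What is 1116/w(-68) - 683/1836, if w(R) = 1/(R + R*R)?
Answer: 9335133973/1836 ≈ 5.0845e+6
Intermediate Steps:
w(R) = 1/(R + R²)
1116/w(-68) - 683/1836 = 1116/((1/((-68)*(1 - 68)))) - 683/1836 = 1116/((-1/68/(-67))) - 683*1/1836 = 1116/((-1/68*(-1/67))) - 683/1836 = 1116/(1/4556) - 683/1836 = 1116*4556 - 683/1836 = 5084496 - 683/1836 = 9335133973/1836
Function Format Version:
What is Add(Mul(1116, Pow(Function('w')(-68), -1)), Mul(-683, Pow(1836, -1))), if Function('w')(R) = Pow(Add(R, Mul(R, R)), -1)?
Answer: Rational(9335133973, 1836) ≈ 5.0845e+6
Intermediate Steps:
Function('w')(R) = Pow(Add(R, Pow(R, 2)), -1)
Add(Mul(1116, Pow(Function('w')(-68), -1)), Mul(-683, Pow(1836, -1))) = Add(Mul(1116, Pow(Mul(Pow(-68, -1), Pow(Add(1, -68), -1)), -1)), Mul(-683, Pow(1836, -1))) = Add(Mul(1116, Pow(Mul(Rational(-1, 68), Pow(-67, -1)), -1)), Mul(-683, Rational(1, 1836))) = Add(Mul(1116, Pow(Mul(Rational(-1, 68), Rational(-1, 67)), -1)), Rational(-683, 1836)) = Add(Mul(1116, Pow(Rational(1, 4556), -1)), Rational(-683, 1836)) = Add(Mul(1116, 4556), Rational(-683, 1836)) = Add(5084496, Rational(-683, 1836)) = Rational(9335133973, 1836)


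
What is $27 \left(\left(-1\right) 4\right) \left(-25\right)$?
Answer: $2700$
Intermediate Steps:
$27 \left(\left(-1\right) 4\right) \left(-25\right) = 27 \left(-4\right) \left(-25\right) = \left(-108\right) \left(-25\right) = 2700$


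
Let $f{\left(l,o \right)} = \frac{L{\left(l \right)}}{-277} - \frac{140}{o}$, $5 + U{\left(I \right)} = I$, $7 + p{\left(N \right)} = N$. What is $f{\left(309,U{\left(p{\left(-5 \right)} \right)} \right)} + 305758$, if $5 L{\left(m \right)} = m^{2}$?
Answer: $\frac{7197642833}{23545} \approx 3.057 \cdot 10^{5}$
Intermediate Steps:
$p{\left(N \right)} = -7 + N$
$U{\left(I \right)} = -5 + I$
$L{\left(m \right)} = \frac{m^{2}}{5}$
$f{\left(l,o \right)} = - \frac{140}{o} - \frac{l^{2}}{1385}$ ($f{\left(l,o \right)} = \frac{\frac{1}{5} l^{2}}{-277} - \frac{140}{o} = \frac{l^{2}}{5} \left(- \frac{1}{277}\right) - \frac{140}{o} = - \frac{l^{2}}{1385} - \frac{140}{o} = - \frac{140}{o} - \frac{l^{2}}{1385}$)
$f{\left(309,U{\left(p{\left(-5 \right)} \right)} \right)} + 305758 = \left(- \frac{140}{-5 - 12} - \frac{309^{2}}{1385}\right) + 305758 = \left(- \frac{140}{-5 - 12} - \frac{95481}{1385}\right) + 305758 = \left(- \frac{140}{-17} - \frac{95481}{1385}\right) + 305758 = \left(\left(-140\right) \left(- \frac{1}{17}\right) - \frac{95481}{1385}\right) + 305758 = \left(\frac{140}{17} - \frac{95481}{1385}\right) + 305758 = - \frac{1429277}{23545} + 305758 = \frac{7197642833}{23545}$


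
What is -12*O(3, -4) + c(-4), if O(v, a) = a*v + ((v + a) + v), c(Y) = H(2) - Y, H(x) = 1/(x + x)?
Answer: 497/4 ≈ 124.25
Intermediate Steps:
H(x) = 1/(2*x)
c(Y) = ¼ - Y (c(Y) = (½)/2 - Y = (½)*(½) - Y = ¼ - Y)
O(v, a) = a + 2*v + a*v (O(v, a) = a*v + ((a + v) + v) = a*v + (a + 2*v) = a + 2*v + a*v)
-12*O(3, -4) + c(-4) = -12*(-4 + 2*3 - 4*3) + (¼ - 1*(-4)) = -12*(-4 + 6 - 12) + (¼ + 4) = -12*(-10) + 17/4 = 120 + 17/4 = 497/4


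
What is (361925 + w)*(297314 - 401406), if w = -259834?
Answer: -10626856372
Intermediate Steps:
(361925 + w)*(297314 - 401406) = (361925 - 259834)*(297314 - 401406) = 102091*(-104092) = -10626856372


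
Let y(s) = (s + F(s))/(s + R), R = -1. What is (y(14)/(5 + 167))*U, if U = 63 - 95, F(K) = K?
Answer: -224/559 ≈ -0.40072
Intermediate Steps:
y(s) = 2*s/(-1 + s) (y(s) = (s + s)/(s - 1) = (2*s)/(-1 + s) = 2*s/(-1 + s))
U = -32
(y(14)/(5 + 167))*U = ((2*14/(-1 + 14))/(5 + 167))*(-32) = ((2*14/13)/172)*(-32) = ((2*14*(1/13))*(1/172))*(-32) = ((28/13)*(1/172))*(-32) = (7/559)*(-32) = -224/559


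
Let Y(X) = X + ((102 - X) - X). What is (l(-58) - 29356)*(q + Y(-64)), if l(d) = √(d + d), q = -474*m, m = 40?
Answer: 551716664 - 37588*I*√29 ≈ 5.5172e+8 - 2.0242e+5*I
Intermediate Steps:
Y(X) = 102 - X (Y(X) = X + (102 - 2*X) = 102 - X)
q = -18960 (q = -474*40 = -18960)
l(d) = √2*√d (l(d) = √(2*d) = √2*√d)
(l(-58) - 29356)*(q + Y(-64)) = (√2*√(-58) - 29356)*(-18960 + (102 - 1*(-64))) = (√2*(I*√58) - 29356)*(-18960 + (102 + 64)) = (2*I*√29 - 29356)*(-18960 + 166) = (-29356 + 2*I*√29)*(-18794) = 551716664 - 37588*I*√29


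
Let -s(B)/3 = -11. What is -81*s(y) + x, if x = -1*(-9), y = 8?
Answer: -2664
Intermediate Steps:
s(B) = 33 (s(B) = -3*(-11) = 33)
x = 9
-81*s(y) + x = -81*33 + 9 = -2673 + 9 = -2664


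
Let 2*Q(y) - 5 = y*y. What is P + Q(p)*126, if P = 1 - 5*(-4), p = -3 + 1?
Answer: 588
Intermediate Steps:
p = -2
P = 21 (P = 1 + 20 = 21)
Q(y) = 5/2 + y²/2 (Q(y) = 5/2 + (y*y)/2 = 5/2 + y²/2)
P + Q(p)*126 = 21 + (5/2 + (½)*(-2)²)*126 = 21 + (5/2 + (½)*4)*126 = 21 + (5/2 + 2)*126 = 21 + (9/2)*126 = 21 + 567 = 588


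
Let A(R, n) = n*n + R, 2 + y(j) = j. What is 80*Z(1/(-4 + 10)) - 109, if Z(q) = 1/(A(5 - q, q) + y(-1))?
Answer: -4423/67 ≈ -66.015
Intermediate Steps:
y(j) = -2 + j
A(R, n) = R + n² (A(R, n) = n² + R = R + n²)
Z(q) = 1/(2 + q² - q) (Z(q) = 1/(((5 - q) + q²) + (-2 - 1)) = 1/((5 + q² - q) - 3) = 1/(2 + q² - q))
80*Z(1/(-4 + 10)) - 109 = 80/(2 + (1/(-4 + 10))² - 1/(-4 + 10)) - 109 = 80/(2 + (1/6)² - 1/6) - 109 = 80/(2 + (⅙)² - 1*⅙) - 109 = 80/(2 + 1/36 - ⅙) - 109 = 80/(67/36) - 109 = 80*(36/67) - 109 = 2880/67 - 109 = -4423/67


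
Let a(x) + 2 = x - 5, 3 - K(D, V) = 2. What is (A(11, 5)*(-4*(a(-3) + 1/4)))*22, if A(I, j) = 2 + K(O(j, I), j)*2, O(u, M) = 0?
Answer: 3432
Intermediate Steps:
K(D, V) = 1 (K(D, V) = 3 - 1*2 = 3 - 2 = 1)
a(x) = -7 + x (a(x) = -2 + (x - 5) = -2 + (-5 + x) = -7 + x)
A(I, j) = 4 (A(I, j) = 2 + 1*2 = 2 + 2 = 4)
(A(11, 5)*(-4*(a(-3) + 1/4)))*22 = (4*(-4*((-7 - 3) + 1/4)))*22 = (4*(-4*(-10 + ¼)))*22 = (4*(-4*(-39/4)))*22 = (4*39)*22 = 156*22 = 3432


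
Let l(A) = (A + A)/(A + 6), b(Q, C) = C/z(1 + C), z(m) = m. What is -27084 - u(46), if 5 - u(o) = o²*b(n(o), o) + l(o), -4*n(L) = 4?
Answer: -15284930/611 ≈ -25016.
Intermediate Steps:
n(L) = -1 (n(L) = -¼*4 = -1)
b(Q, C) = C/(1 + C)
l(A) = 2*A/(6 + A) (l(A) = (2*A)/(6 + A) = 2*A/(6 + A))
u(o) = 5 - o³/(1 + o) - 2*o/(6 + o) (u(o) = 5 - (o²*(o/(1 + o)) + 2*o/(6 + o)) = 5 - (o³/(1 + o) + 2*o/(6 + o)) = 5 + (-o³/(1 + o) - 2*o/(6 + o)) = 5 - o³/(1 + o) - 2*o/(6 + o))
-27084 - u(46) = -27084 - (30 - 1*46⁴ - 6*46³ + 3*46² + 33*46)/(6 + 46² + 7*46) = -27084 - (30 - 1*4477456 - 6*97336 + 3*2116 + 1518)/(6 + 2116 + 322) = -27084 - (30 - 4477456 - 584016 + 6348 + 1518)/2444 = -27084 - (-5053576)/2444 = -27084 - 1*(-1263394/611) = -27084 + 1263394/611 = -15284930/611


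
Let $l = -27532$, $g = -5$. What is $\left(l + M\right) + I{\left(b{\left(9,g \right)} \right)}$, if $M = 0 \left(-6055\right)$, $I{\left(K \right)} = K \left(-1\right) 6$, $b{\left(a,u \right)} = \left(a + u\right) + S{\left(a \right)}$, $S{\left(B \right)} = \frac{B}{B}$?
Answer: $-27562$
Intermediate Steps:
$S{\left(B \right)} = 1$
$b{\left(a,u \right)} = 1 + a + u$ ($b{\left(a,u \right)} = \left(a + u\right) + 1 = 1 + a + u$)
$I{\left(K \right)} = - 6 K$ ($I{\left(K \right)} = - K 6 = - 6 K$)
$M = 0$
$\left(l + M\right) + I{\left(b{\left(9,g \right)} \right)} = \left(-27532 + 0\right) - 6 \left(1 + 9 - 5\right) = -27532 - 30 = -27562$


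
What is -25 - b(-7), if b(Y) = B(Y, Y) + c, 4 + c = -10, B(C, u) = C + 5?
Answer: -9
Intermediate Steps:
B(C, u) = 5 + C
c = -14 (c = -4 - 10 = -14)
b(Y) = -9 + Y (b(Y) = (5 + Y) - 14 = -9 + Y)
-25 - b(-7) = -25 - (-9 - 7) = -25 - 1*(-16) = -25 + 16 = -9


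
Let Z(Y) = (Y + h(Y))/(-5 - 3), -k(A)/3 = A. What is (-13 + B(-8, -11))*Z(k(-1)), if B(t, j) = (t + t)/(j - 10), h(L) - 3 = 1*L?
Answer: 771/56 ≈ 13.768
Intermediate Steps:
h(L) = 3 + L (h(L) = 3 + 1*L = 3 + L)
B(t, j) = 2*t/(-10 + j) (B(t, j) = (2*t)/(-10 + j) = 2*t/(-10 + j))
k(A) = -3*A
Z(Y) = -3/8 - Y/4 (Z(Y) = (Y + (3 + Y))/(-5 - 3) = (3 + 2*Y)/(-8) = (3 + 2*Y)*(-⅛) = -3/8 - Y/4)
(-13 + B(-8, -11))*Z(k(-1)) = (-13 + 2*(-8)/(-10 - 11))*(-3/8 - (-3)*(-1)/4) = (-13 + 2*(-8)/(-21))*(-3/8 - ¼*3) = (-13 + 2*(-8)*(-1/21))*(-3/8 - ¾) = (-13 + 16/21)*(-9/8) = -257/21*(-9/8) = 771/56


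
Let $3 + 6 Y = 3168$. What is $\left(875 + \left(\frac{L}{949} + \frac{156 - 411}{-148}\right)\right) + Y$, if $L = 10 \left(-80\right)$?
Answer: $\frac{197107525}{140452} \approx 1403.4$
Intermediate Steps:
$Y = \frac{1055}{2}$ ($Y = - \frac{1}{2} + \frac{1}{6} \cdot 3168 = - \frac{1}{2} + 528 = \frac{1055}{2} \approx 527.5$)
$L = -800$
$\left(875 + \left(\frac{L}{949} + \frac{156 - 411}{-148}\right)\right) + Y = \left(875 - \left(\frac{800}{949} - \frac{156 - 411}{-148}\right)\right) + \frac{1055}{2} = \left(875 - - \frac{123595}{140452}\right) + \frac{1055}{2} = \left(875 + \left(- \frac{800}{949} + \frac{255}{148}\right)\right) + \frac{1055}{2} = \left(875 + \frac{123595}{140452}\right) + \frac{1055}{2} = \frac{123019095}{140452} + \frac{1055}{2} = \frac{197107525}{140452}$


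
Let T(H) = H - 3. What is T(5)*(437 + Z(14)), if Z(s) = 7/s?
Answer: 875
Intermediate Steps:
T(H) = -3 + H
T(5)*(437 + Z(14)) = (-3 + 5)*(437 + 7/14) = 2*(437 + 7*(1/14)) = 2*(437 + ½) = 2*(875/2) = 875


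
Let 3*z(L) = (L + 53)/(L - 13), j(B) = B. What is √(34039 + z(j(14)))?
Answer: 2*√76638/3 ≈ 184.56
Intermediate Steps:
z(L) = (53 + L)/(3*(-13 + L)) (z(L) = ((L + 53)/(L - 13))/3 = ((53 + L)/(-13 + L))/3 = (53 + L)/(3*(-13 + L)))
√(34039 + z(j(14))) = √(34039 + (53 + 14)/(3*(-13 + 14))) = √(34039 + (⅓)*67/1) = √(34039 + (⅓)*1*67) = √(34039 + 67/3) = √(102184/3) = 2*√76638/3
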